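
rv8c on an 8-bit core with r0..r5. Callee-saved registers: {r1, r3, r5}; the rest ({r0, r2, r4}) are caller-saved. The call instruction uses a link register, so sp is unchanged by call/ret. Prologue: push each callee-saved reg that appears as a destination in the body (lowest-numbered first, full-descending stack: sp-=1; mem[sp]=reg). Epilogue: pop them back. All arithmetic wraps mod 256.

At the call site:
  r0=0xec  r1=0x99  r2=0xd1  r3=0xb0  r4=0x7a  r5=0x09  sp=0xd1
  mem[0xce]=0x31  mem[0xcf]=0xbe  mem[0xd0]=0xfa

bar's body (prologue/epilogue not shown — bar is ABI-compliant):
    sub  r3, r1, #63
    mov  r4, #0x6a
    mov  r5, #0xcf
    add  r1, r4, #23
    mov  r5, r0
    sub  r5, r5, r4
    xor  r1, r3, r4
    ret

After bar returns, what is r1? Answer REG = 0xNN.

prologue: push r1 -> mem[0xd0]=0x99, sp=0xd0
prologue: push r3 -> mem[0xcf]=0xb0, sp=0xcf
prologue: push r5 -> mem[0xce]=0x09, sp=0xce
body[0] sub  r3, r1, #63 -> r3=0x5a
body[1] mov  r4, #0x6a -> r4=0x6a
body[2] mov  r5, #0xcf -> r5=0xcf
body[3] add  r1, r4, #23 -> r1=0x81
body[4] mov  r5, r0 -> r5=0xec
body[5] sub  r5, r5, r4 -> r5=0x82
body[6] xor  r1, r3, r4 -> r1=0x30
epilogue: pop r5=0x09, sp=0xcf
epilogue: pop r3=0xb0, sp=0xd0
epilogue: pop r1=0x99, sp=0xd1
r1 is callee-saved -> restored

REG = 0x99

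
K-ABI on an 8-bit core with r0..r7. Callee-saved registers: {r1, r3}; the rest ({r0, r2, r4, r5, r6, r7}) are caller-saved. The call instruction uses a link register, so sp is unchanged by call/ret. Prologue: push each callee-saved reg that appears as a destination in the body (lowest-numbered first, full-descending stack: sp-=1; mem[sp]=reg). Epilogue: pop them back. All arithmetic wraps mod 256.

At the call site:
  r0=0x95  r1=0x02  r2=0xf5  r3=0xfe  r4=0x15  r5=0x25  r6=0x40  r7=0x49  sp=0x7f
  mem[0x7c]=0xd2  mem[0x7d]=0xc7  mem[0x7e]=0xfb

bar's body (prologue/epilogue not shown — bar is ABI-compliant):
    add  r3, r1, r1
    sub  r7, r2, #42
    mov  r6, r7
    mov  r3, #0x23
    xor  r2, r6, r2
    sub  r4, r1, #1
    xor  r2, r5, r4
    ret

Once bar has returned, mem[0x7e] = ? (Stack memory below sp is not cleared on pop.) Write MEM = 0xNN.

prologue: push r3 → mem[0x7e]=0xfe, sp=0x7e
body[0] add  r3, r1, r1 → r3=0x04
body[1] sub  r7, r2, #42 → r7=0xcb
body[2] mov  r6, r7 → r6=0xcb
body[3] mov  r3, #0x23 → r3=0x23
body[4] xor  r2, r6, r2 → r2=0x3e
body[5] sub  r4, r1, #1 → r4=0x01
body[6] xor  r2, r5, r4 → r2=0x24
epilogue: pop r3=0xfe, sp=0x7f
prologue pushed ['r3'] at ['0x7e']

MEM = 0xfe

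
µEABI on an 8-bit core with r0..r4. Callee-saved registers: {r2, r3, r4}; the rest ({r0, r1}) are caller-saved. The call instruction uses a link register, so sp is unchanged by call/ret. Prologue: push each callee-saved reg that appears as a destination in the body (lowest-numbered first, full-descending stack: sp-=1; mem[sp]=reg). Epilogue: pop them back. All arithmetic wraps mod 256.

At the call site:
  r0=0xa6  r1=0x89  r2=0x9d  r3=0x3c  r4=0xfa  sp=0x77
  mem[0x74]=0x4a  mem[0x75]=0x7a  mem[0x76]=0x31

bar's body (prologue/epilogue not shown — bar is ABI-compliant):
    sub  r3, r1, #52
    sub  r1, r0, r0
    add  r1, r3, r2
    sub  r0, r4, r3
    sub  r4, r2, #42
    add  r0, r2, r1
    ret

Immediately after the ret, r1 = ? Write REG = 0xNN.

REG = 0xf2

prologue: push r3 → mem[0x76]=0x3c, sp=0x76
prologue: push r4 → mem[0x75]=0xfa, sp=0x75
body[0] sub  r3, r1, #52 → r3=0x55
body[1] sub  r1, r0, r0 → r1=0x00
body[2] add  r1, r3, r2 → r1=0xf2
body[3] sub  r0, r4, r3 → r0=0xa5
body[4] sub  r4, r2, #42 → r4=0x73
body[5] add  r0, r2, r1 → r0=0x8f
epilogue: pop r4=0xfa, sp=0x76
epilogue: pop r3=0x3c, sp=0x77
r1 is caller-saved → body value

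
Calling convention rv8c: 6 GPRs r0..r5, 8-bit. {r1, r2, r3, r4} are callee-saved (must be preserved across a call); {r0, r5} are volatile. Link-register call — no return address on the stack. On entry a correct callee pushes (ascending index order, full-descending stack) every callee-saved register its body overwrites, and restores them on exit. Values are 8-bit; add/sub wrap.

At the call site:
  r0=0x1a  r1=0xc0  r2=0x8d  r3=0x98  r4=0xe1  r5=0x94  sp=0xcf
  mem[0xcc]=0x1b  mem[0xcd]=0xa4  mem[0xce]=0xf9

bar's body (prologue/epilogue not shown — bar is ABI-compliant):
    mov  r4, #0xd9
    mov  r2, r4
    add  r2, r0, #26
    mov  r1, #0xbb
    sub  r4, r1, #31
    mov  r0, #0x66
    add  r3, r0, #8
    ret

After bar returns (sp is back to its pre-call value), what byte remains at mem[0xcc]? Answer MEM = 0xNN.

prologue: push r1 -> mem[0xce]=0xc0, sp=0xce
prologue: push r2 -> mem[0xcd]=0x8d, sp=0xcd
prologue: push r3 -> mem[0xcc]=0x98, sp=0xcc
prologue: push r4 -> mem[0xcb]=0xe1, sp=0xcb
body[0] mov  r4, #0xd9 -> r4=0xd9
body[1] mov  r2, r4 -> r2=0xd9
body[2] add  r2, r0, #26 -> r2=0x34
body[3] mov  r1, #0xbb -> r1=0xbb
body[4] sub  r4, r1, #31 -> r4=0x9c
body[5] mov  r0, #0x66 -> r0=0x66
body[6] add  r3, r0, #8 -> r3=0x6e
epilogue: pop r4=0xe1, sp=0xcc
epilogue: pop r3=0x98, sp=0xcd
epilogue: pop r2=0x8d, sp=0xce
epilogue: pop r1=0xc0, sp=0xcf
prologue pushed ['r1', 'r2', 'r3', 'r4'] at ['0xce', '0xcd', '0xcc', '0xcb']

MEM = 0x98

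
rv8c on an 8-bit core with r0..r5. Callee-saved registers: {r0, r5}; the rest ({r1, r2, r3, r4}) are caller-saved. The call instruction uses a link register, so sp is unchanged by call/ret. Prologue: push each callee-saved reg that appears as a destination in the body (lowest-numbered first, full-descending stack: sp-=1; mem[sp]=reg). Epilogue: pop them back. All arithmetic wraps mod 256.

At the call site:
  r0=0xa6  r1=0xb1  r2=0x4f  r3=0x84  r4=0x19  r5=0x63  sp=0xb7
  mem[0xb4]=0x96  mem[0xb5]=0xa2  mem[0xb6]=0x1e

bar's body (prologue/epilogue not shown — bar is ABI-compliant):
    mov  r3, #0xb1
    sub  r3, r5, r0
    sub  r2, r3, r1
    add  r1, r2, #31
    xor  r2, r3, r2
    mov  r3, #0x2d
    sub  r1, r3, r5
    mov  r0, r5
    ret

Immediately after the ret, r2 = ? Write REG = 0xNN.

REG = 0xb1

prologue: push r0 -> mem[0xb6]=0xa6, sp=0xb6
body[0] mov  r3, #0xb1 -> r3=0xb1
body[1] sub  r3, r5, r0 -> r3=0xbd
body[2] sub  r2, r3, r1 -> r2=0x0c
body[3] add  r1, r2, #31 -> r1=0x2b
body[4] xor  r2, r3, r2 -> r2=0xb1
body[5] mov  r3, #0x2d -> r3=0x2d
body[6] sub  r1, r3, r5 -> r1=0xca
body[7] mov  r0, r5 -> r0=0x63
epilogue: pop r0=0xa6, sp=0xb7
r2 is caller-saved -> body value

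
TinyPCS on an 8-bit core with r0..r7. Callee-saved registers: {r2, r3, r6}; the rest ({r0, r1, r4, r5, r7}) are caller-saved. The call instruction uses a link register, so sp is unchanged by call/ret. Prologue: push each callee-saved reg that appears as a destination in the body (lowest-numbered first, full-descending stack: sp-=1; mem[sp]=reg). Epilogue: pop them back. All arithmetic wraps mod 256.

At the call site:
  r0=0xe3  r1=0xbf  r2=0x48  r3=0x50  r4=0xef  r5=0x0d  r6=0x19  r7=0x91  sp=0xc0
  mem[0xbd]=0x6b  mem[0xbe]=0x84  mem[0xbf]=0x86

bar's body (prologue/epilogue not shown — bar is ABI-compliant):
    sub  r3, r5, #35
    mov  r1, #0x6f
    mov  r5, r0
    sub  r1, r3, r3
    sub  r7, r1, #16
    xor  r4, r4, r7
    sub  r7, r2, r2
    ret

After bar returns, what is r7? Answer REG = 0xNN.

prologue: push r3 → mem[0xbf]=0x50, sp=0xbf
body[0] sub  r3, r5, #35 → r3=0xea
body[1] mov  r1, #0x6f → r1=0x6f
body[2] mov  r5, r0 → r5=0xe3
body[3] sub  r1, r3, r3 → r1=0x00
body[4] sub  r7, r1, #16 → r7=0xf0
body[5] xor  r4, r4, r7 → r4=0x1f
body[6] sub  r7, r2, r2 → r7=0x00
epilogue: pop r3=0x50, sp=0xc0
r7 is caller-saved → body value

REG = 0x00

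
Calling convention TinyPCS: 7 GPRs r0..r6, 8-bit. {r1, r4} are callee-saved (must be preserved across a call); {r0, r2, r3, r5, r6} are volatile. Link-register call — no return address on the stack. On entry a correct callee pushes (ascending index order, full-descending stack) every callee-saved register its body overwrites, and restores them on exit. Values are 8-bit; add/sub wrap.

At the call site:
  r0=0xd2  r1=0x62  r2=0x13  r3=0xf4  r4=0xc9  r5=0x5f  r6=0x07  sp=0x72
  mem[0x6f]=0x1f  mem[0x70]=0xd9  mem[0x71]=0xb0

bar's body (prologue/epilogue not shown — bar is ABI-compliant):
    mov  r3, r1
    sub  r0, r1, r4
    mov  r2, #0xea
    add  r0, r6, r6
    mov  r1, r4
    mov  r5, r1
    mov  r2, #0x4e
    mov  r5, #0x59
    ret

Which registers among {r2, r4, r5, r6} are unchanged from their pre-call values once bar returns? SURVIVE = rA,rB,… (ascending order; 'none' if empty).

SURVIVE = r4,r6

prologue: push r1 → mem[0x71]=0x62, sp=0x71
body[0] mov  r3, r1 → r3=0x62
body[1] sub  r0, r1, r4 → r0=0x99
body[2] mov  r2, #0xea → r2=0xea
body[3] add  r0, r6, r6 → r0=0x0e
body[4] mov  r1, r4 → r1=0xc9
body[5] mov  r5, r1 → r5=0xc9
body[6] mov  r2, #0x4e → r2=0x4e
body[7] mov  r5, #0x59 → r5=0x59
epilogue: pop r1=0x62, sp=0x72
r2: caller-saved, written=True
r4: callee-saved, written=False
r5: caller-saved, written=True
r6: caller-saved, written=False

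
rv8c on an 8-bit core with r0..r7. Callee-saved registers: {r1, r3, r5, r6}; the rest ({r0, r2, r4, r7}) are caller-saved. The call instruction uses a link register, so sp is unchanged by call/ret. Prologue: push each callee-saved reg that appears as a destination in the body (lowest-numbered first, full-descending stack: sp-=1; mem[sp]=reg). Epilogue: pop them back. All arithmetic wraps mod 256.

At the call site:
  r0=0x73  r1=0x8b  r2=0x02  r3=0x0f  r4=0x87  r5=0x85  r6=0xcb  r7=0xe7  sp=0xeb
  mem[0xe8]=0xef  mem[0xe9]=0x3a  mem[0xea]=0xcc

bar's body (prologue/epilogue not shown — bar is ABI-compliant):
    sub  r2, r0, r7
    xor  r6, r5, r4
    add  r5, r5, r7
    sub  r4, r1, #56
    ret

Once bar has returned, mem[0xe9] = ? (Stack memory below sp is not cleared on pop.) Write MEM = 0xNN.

prologue: push r5 -> mem[0xea]=0x85, sp=0xea
prologue: push r6 -> mem[0xe9]=0xcb, sp=0xe9
body[0] sub  r2, r0, r7 -> r2=0x8c
body[1] xor  r6, r5, r4 -> r6=0x02
body[2] add  r5, r5, r7 -> r5=0x6c
body[3] sub  r4, r1, #56 -> r4=0x53
epilogue: pop r6=0xcb, sp=0xea
epilogue: pop r5=0x85, sp=0xeb
prologue pushed ['r5', 'r6'] at ['0xea', '0xe9']

MEM = 0xcb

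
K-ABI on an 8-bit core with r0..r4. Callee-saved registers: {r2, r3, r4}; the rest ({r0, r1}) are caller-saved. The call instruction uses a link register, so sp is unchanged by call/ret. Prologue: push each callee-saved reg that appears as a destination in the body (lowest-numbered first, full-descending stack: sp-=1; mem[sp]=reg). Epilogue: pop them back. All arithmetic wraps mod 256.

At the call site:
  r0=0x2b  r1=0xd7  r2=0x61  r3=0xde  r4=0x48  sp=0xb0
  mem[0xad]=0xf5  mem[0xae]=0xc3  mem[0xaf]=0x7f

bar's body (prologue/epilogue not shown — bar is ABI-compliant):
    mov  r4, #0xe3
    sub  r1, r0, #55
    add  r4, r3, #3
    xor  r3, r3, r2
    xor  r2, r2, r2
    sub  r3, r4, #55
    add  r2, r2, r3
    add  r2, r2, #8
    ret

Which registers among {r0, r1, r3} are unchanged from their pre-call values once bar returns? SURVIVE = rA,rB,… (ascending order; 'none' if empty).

prologue: push r2 -> mem[0xaf]=0x61, sp=0xaf
prologue: push r3 -> mem[0xae]=0xde, sp=0xae
prologue: push r4 -> mem[0xad]=0x48, sp=0xad
body[0] mov  r4, #0xe3 -> r4=0xe3
body[1] sub  r1, r0, #55 -> r1=0xf4
body[2] add  r4, r3, #3 -> r4=0xe1
body[3] xor  r3, r3, r2 -> r3=0xbf
body[4] xor  r2, r2, r2 -> r2=0x00
body[5] sub  r3, r4, #55 -> r3=0xaa
body[6] add  r2, r2, r3 -> r2=0xaa
body[7] add  r2, r2, #8 -> r2=0xb2
epilogue: pop r4=0x48, sp=0xae
epilogue: pop r3=0xde, sp=0xaf
epilogue: pop r2=0x61, sp=0xb0
r0: caller-saved, written=False
r1: caller-saved, written=True
r3: callee-saved, written=True

SURVIVE = r0,r3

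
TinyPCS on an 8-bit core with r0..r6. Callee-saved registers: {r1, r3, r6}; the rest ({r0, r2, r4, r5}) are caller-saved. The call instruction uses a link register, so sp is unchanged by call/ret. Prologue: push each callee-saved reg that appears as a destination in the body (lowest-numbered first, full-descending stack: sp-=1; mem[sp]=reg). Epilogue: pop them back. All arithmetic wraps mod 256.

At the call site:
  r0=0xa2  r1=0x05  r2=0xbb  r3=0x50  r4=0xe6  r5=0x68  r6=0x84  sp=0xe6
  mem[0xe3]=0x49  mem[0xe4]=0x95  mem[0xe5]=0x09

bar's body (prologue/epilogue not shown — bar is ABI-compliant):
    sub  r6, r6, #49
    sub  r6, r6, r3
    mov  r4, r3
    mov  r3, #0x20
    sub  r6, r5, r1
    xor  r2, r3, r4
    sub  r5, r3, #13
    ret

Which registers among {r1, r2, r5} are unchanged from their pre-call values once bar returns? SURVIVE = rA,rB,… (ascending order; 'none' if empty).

prologue: push r3 → mem[0xe5]=0x50, sp=0xe5
prologue: push r6 → mem[0xe4]=0x84, sp=0xe4
body[0] sub  r6, r6, #49 → r6=0x53
body[1] sub  r6, r6, r3 → r6=0x03
body[2] mov  r4, r3 → r4=0x50
body[3] mov  r3, #0x20 → r3=0x20
body[4] sub  r6, r5, r1 → r6=0x63
body[5] xor  r2, r3, r4 → r2=0x70
body[6] sub  r5, r3, #13 → r5=0x13
epilogue: pop r6=0x84, sp=0xe5
epilogue: pop r3=0x50, sp=0xe6
r1: callee-saved, written=False
r2: caller-saved, written=True
r5: caller-saved, written=True

SURVIVE = r1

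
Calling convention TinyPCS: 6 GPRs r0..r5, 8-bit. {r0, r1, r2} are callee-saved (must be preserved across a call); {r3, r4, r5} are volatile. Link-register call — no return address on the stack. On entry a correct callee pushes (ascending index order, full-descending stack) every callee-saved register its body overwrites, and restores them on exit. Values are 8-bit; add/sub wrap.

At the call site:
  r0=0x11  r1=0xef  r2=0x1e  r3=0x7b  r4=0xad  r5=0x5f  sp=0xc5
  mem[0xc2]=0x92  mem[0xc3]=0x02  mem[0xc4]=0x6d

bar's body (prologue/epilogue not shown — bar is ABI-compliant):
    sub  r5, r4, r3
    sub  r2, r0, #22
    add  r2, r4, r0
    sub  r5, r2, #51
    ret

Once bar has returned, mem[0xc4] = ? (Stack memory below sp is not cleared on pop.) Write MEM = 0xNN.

MEM = 0x1e

prologue: push r2 → mem[0xc4]=0x1e, sp=0xc4
body[0] sub  r5, r4, r3 → r5=0x32
body[1] sub  r2, r0, #22 → r2=0xfb
body[2] add  r2, r4, r0 → r2=0xbe
body[3] sub  r5, r2, #51 → r5=0x8b
epilogue: pop r2=0x1e, sp=0xc5
prologue pushed ['r2'] at ['0xc4']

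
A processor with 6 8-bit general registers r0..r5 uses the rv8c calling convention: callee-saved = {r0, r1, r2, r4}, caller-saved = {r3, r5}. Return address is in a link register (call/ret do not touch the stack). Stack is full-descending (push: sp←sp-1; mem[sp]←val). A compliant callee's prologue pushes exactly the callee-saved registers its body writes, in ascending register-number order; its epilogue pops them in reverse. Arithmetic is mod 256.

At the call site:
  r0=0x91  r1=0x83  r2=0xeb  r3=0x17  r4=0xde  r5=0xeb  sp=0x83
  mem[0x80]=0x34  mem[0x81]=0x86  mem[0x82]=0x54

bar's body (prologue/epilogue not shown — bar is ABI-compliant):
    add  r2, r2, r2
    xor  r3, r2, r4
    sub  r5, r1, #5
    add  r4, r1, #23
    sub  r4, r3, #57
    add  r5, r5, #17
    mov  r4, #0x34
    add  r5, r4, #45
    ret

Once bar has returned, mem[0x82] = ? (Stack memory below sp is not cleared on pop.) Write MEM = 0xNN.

MEM = 0xeb

prologue: push r2 → mem[0x82]=0xeb, sp=0x82
prologue: push r4 → mem[0x81]=0xde, sp=0x81
body[0] add  r2, r2, r2 → r2=0xd6
body[1] xor  r3, r2, r4 → r3=0x08
body[2] sub  r5, r1, #5 → r5=0x7e
body[3] add  r4, r1, #23 → r4=0x9a
body[4] sub  r4, r3, #57 → r4=0xcf
body[5] add  r5, r5, #17 → r5=0x8f
body[6] mov  r4, #0x34 → r4=0x34
body[7] add  r5, r4, #45 → r5=0x61
epilogue: pop r4=0xde, sp=0x82
epilogue: pop r2=0xeb, sp=0x83
prologue pushed ['r2', 'r4'] at ['0x82', '0x81']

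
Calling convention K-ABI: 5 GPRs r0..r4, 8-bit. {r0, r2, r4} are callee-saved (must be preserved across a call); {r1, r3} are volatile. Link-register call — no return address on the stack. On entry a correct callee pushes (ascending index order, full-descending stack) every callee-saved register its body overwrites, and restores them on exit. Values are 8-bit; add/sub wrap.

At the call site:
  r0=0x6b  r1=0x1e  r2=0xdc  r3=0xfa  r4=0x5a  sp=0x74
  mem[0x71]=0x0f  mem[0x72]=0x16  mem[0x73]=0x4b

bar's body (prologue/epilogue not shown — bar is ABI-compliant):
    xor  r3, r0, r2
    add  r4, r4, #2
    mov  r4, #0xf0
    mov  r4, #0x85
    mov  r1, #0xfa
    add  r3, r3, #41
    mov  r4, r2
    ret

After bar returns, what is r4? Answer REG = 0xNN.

REG = 0x5a

prologue: push r4 → mem[0x73]=0x5a, sp=0x73
body[0] xor  r3, r0, r2 → r3=0xb7
body[1] add  r4, r4, #2 → r4=0x5c
body[2] mov  r4, #0xf0 → r4=0xf0
body[3] mov  r4, #0x85 → r4=0x85
body[4] mov  r1, #0xfa → r1=0xfa
body[5] add  r3, r3, #41 → r3=0xe0
body[6] mov  r4, r2 → r4=0xdc
epilogue: pop r4=0x5a, sp=0x74
r4 is callee-saved → restored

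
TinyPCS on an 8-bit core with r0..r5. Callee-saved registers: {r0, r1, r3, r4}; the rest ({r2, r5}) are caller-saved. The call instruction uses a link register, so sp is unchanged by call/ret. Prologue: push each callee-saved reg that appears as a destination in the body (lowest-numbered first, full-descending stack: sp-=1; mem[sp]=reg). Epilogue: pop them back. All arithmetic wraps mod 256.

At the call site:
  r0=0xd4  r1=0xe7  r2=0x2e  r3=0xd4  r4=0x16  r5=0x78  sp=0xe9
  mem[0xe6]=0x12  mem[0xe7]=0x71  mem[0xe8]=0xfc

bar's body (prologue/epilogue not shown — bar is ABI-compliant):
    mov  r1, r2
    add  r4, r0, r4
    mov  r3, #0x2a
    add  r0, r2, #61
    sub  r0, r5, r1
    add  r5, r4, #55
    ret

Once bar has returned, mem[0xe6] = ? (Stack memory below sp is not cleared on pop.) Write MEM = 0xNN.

prologue: push r0 → mem[0xe8]=0xd4, sp=0xe8
prologue: push r1 → mem[0xe7]=0xe7, sp=0xe7
prologue: push r3 → mem[0xe6]=0xd4, sp=0xe6
prologue: push r4 → mem[0xe5]=0x16, sp=0xe5
body[0] mov  r1, r2 → r1=0x2e
body[1] add  r4, r0, r4 → r4=0xea
body[2] mov  r3, #0x2a → r3=0x2a
body[3] add  r0, r2, #61 → r0=0x6b
body[4] sub  r0, r5, r1 → r0=0x4a
body[5] add  r5, r4, #55 → r5=0x21
epilogue: pop r4=0x16, sp=0xe6
epilogue: pop r3=0xd4, sp=0xe7
epilogue: pop r1=0xe7, sp=0xe8
epilogue: pop r0=0xd4, sp=0xe9
prologue pushed ['r0', 'r1', 'r3', 'r4'] at ['0xe8', '0xe7', '0xe6', '0xe5']

MEM = 0xd4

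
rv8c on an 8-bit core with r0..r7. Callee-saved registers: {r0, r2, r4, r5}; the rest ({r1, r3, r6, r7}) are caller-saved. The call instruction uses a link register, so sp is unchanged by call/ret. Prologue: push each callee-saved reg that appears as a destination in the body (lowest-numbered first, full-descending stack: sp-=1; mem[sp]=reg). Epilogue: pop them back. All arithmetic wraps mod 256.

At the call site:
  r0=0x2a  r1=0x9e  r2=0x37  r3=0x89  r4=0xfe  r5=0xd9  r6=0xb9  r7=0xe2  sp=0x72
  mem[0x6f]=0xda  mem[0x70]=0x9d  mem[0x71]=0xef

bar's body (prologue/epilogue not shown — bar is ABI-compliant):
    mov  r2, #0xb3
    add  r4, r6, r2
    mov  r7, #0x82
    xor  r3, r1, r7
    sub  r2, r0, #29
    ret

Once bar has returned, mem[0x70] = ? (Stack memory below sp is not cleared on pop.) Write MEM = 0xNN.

MEM = 0xfe

prologue: push r2 → mem[0x71]=0x37, sp=0x71
prologue: push r4 → mem[0x70]=0xfe, sp=0x70
body[0] mov  r2, #0xb3 → r2=0xb3
body[1] add  r4, r6, r2 → r4=0x6c
body[2] mov  r7, #0x82 → r7=0x82
body[3] xor  r3, r1, r7 → r3=0x1c
body[4] sub  r2, r0, #29 → r2=0x0d
epilogue: pop r4=0xfe, sp=0x71
epilogue: pop r2=0x37, sp=0x72
prologue pushed ['r2', 'r4'] at ['0x71', '0x70']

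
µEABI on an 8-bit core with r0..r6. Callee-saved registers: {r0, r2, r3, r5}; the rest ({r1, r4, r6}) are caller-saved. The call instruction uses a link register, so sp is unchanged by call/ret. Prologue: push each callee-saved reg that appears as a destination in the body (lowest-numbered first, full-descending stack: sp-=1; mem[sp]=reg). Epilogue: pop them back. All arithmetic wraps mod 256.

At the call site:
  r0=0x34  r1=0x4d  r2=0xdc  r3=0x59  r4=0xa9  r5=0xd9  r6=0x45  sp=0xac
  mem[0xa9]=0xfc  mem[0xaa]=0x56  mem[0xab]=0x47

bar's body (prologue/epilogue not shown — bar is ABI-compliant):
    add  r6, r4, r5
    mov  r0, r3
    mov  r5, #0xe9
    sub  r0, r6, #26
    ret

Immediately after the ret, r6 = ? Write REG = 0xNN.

REG = 0x82

prologue: push r0 -> mem[0xab]=0x34, sp=0xab
prologue: push r5 -> mem[0xaa]=0xd9, sp=0xaa
body[0] add  r6, r4, r5 -> r6=0x82
body[1] mov  r0, r3 -> r0=0x59
body[2] mov  r5, #0xe9 -> r5=0xe9
body[3] sub  r0, r6, #26 -> r0=0x68
epilogue: pop r5=0xd9, sp=0xab
epilogue: pop r0=0x34, sp=0xac
r6 is caller-saved -> body value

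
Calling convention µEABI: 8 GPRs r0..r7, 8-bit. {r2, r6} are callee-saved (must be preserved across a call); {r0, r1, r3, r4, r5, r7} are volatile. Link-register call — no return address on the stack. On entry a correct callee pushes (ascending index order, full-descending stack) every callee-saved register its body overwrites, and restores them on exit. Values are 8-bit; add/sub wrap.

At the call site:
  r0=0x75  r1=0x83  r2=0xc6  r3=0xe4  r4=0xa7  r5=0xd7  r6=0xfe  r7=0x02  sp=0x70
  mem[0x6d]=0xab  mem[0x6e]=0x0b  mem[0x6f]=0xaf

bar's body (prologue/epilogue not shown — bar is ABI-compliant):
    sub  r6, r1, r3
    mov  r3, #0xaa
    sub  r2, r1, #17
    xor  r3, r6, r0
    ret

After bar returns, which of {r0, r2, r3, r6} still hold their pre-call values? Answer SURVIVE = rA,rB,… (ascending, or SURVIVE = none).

prologue: push r2 -> mem[0x6f]=0xc6, sp=0x6f
prologue: push r6 -> mem[0x6e]=0xfe, sp=0x6e
body[0] sub  r6, r1, r3 -> r6=0x9f
body[1] mov  r3, #0xaa -> r3=0xaa
body[2] sub  r2, r1, #17 -> r2=0x72
body[3] xor  r3, r6, r0 -> r3=0xea
epilogue: pop r6=0xfe, sp=0x6f
epilogue: pop r2=0xc6, sp=0x70
r0: caller-saved, written=False
r2: callee-saved, written=True
r3: caller-saved, written=True
r6: callee-saved, written=True

SURVIVE = r0,r2,r6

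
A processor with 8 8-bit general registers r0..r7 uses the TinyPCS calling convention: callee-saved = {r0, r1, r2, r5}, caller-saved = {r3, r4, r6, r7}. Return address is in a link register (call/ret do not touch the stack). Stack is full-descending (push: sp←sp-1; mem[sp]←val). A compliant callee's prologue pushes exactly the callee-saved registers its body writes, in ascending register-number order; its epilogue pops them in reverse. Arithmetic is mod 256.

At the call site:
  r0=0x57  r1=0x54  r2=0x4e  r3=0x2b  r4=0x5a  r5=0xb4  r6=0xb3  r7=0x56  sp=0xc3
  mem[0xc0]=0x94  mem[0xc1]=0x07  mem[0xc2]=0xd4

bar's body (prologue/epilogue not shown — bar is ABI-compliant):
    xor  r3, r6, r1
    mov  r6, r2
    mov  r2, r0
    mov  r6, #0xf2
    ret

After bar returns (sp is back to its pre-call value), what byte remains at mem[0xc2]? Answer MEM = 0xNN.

MEM = 0x4e

prologue: push r2 → mem[0xc2]=0x4e, sp=0xc2
body[0] xor  r3, r6, r1 → r3=0xe7
body[1] mov  r6, r2 → r6=0x4e
body[2] mov  r2, r0 → r2=0x57
body[3] mov  r6, #0xf2 → r6=0xf2
epilogue: pop r2=0x4e, sp=0xc3
prologue pushed ['r2'] at ['0xc2']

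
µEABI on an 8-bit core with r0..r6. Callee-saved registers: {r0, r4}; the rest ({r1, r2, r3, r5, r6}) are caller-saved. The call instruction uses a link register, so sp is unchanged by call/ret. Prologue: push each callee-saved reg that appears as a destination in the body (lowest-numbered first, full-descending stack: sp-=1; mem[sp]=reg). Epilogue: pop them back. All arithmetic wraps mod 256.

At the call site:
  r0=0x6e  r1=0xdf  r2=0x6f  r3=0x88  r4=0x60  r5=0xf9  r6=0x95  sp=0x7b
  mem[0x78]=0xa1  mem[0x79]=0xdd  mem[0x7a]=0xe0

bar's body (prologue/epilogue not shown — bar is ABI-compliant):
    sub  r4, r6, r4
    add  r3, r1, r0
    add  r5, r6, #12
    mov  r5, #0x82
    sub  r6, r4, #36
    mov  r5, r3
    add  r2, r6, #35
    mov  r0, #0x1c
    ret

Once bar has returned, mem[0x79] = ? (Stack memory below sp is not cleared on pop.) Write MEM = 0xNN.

MEM = 0x60

prologue: push r0 -> mem[0x7a]=0x6e, sp=0x7a
prologue: push r4 -> mem[0x79]=0x60, sp=0x79
body[0] sub  r4, r6, r4 -> r4=0x35
body[1] add  r3, r1, r0 -> r3=0x4d
body[2] add  r5, r6, #12 -> r5=0xa1
body[3] mov  r5, #0x82 -> r5=0x82
body[4] sub  r6, r4, #36 -> r6=0x11
body[5] mov  r5, r3 -> r5=0x4d
body[6] add  r2, r6, #35 -> r2=0x34
body[7] mov  r0, #0x1c -> r0=0x1c
epilogue: pop r4=0x60, sp=0x7a
epilogue: pop r0=0x6e, sp=0x7b
prologue pushed ['r0', 'r4'] at ['0x7a', '0x79']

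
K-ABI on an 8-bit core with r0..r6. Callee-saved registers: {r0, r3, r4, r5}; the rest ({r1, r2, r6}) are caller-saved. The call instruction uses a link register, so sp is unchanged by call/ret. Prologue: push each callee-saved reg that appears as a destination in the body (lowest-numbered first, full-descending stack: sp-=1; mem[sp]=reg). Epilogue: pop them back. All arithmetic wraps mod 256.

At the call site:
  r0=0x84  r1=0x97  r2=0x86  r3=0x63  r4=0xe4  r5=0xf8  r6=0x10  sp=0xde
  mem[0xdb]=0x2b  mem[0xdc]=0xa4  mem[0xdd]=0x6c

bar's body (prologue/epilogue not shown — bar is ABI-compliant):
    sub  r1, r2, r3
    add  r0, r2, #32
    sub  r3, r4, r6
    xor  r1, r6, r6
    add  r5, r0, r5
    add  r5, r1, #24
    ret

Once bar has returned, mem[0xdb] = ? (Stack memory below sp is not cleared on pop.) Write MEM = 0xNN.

MEM = 0xf8

prologue: push r0 → mem[0xdd]=0x84, sp=0xdd
prologue: push r3 → mem[0xdc]=0x63, sp=0xdc
prologue: push r5 → mem[0xdb]=0xf8, sp=0xdb
body[0] sub  r1, r2, r3 → r1=0x23
body[1] add  r0, r2, #32 → r0=0xa6
body[2] sub  r3, r4, r6 → r3=0xd4
body[3] xor  r1, r6, r6 → r1=0x00
body[4] add  r5, r0, r5 → r5=0x9e
body[5] add  r5, r1, #24 → r5=0x18
epilogue: pop r5=0xf8, sp=0xdc
epilogue: pop r3=0x63, sp=0xdd
epilogue: pop r0=0x84, sp=0xde
prologue pushed ['r0', 'r3', 'r5'] at ['0xdd', '0xdc', '0xdb']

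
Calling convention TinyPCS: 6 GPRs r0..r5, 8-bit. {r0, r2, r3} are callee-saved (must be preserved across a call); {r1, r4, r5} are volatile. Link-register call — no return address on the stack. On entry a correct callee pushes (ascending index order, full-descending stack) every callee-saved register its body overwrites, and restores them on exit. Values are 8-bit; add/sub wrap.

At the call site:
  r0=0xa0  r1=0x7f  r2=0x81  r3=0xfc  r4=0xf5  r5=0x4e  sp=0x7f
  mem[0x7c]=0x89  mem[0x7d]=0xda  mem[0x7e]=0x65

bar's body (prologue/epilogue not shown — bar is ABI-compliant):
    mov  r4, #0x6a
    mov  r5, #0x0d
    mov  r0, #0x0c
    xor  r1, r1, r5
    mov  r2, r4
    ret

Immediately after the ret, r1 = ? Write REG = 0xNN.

REG = 0x72

prologue: push r0 → mem[0x7e]=0xa0, sp=0x7e
prologue: push r2 → mem[0x7d]=0x81, sp=0x7d
body[0] mov  r4, #0x6a → r4=0x6a
body[1] mov  r5, #0x0d → r5=0x0d
body[2] mov  r0, #0x0c → r0=0x0c
body[3] xor  r1, r1, r5 → r1=0x72
body[4] mov  r2, r4 → r2=0x6a
epilogue: pop r2=0x81, sp=0x7e
epilogue: pop r0=0xa0, sp=0x7f
r1 is caller-saved → body value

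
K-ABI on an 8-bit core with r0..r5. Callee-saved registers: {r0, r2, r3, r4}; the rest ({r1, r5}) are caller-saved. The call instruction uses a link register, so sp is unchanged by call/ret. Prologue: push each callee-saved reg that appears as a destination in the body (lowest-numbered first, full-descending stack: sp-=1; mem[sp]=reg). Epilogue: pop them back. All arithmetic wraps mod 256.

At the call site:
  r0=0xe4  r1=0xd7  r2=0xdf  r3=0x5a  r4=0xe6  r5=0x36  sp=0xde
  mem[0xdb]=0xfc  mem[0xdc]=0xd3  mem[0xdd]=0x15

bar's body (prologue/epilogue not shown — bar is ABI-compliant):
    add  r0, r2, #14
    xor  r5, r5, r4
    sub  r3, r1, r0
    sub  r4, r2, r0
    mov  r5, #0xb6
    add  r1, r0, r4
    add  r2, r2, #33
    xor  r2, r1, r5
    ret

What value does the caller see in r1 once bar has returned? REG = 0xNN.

REG = 0xdf

prologue: push r0 → mem[0xdd]=0xe4, sp=0xdd
prologue: push r2 → mem[0xdc]=0xdf, sp=0xdc
prologue: push r3 → mem[0xdb]=0x5a, sp=0xdb
prologue: push r4 → mem[0xda]=0xe6, sp=0xda
body[0] add  r0, r2, #14 → r0=0xed
body[1] xor  r5, r5, r4 → r5=0xd0
body[2] sub  r3, r1, r0 → r3=0xea
body[3] sub  r4, r2, r0 → r4=0xf2
body[4] mov  r5, #0xb6 → r5=0xb6
body[5] add  r1, r0, r4 → r1=0xdf
body[6] add  r2, r2, #33 → r2=0x00
body[7] xor  r2, r1, r5 → r2=0x69
epilogue: pop r4=0xe6, sp=0xdb
epilogue: pop r3=0x5a, sp=0xdc
epilogue: pop r2=0xdf, sp=0xdd
epilogue: pop r0=0xe4, sp=0xde
r1 is caller-saved → body value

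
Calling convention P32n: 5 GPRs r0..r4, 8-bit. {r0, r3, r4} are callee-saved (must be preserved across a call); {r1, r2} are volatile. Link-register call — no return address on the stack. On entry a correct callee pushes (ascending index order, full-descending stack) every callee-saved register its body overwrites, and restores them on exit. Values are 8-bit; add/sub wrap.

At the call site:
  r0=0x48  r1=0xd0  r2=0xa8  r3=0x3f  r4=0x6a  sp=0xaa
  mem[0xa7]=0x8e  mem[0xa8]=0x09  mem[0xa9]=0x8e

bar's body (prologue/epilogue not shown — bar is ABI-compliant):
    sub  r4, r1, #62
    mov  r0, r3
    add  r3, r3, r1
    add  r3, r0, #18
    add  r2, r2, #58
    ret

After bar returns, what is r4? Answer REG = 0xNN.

REG = 0x6a

prologue: push r0 → mem[0xa9]=0x48, sp=0xa9
prologue: push r3 → mem[0xa8]=0x3f, sp=0xa8
prologue: push r4 → mem[0xa7]=0x6a, sp=0xa7
body[0] sub  r4, r1, #62 → r4=0x92
body[1] mov  r0, r3 → r0=0x3f
body[2] add  r3, r3, r1 → r3=0x0f
body[3] add  r3, r0, #18 → r3=0x51
body[4] add  r2, r2, #58 → r2=0xe2
epilogue: pop r4=0x6a, sp=0xa8
epilogue: pop r3=0x3f, sp=0xa9
epilogue: pop r0=0x48, sp=0xaa
r4 is callee-saved → restored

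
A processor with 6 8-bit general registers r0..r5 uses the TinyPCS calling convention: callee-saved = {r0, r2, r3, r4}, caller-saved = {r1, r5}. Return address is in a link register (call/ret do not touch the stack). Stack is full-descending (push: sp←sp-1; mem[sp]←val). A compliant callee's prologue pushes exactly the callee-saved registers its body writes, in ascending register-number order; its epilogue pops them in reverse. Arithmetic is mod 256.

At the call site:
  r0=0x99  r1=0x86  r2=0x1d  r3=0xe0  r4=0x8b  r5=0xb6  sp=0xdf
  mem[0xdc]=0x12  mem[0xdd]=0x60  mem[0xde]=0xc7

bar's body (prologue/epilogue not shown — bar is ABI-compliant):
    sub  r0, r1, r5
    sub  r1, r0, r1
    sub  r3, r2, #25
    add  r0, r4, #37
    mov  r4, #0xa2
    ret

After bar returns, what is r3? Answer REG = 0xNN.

REG = 0xe0

prologue: push r0 → mem[0xde]=0x99, sp=0xde
prologue: push r3 → mem[0xdd]=0xe0, sp=0xdd
prologue: push r4 → mem[0xdc]=0x8b, sp=0xdc
body[0] sub  r0, r1, r5 → r0=0xd0
body[1] sub  r1, r0, r1 → r1=0x4a
body[2] sub  r3, r2, #25 → r3=0x04
body[3] add  r0, r4, #37 → r0=0xb0
body[4] mov  r4, #0xa2 → r4=0xa2
epilogue: pop r4=0x8b, sp=0xdd
epilogue: pop r3=0xe0, sp=0xde
epilogue: pop r0=0x99, sp=0xdf
r3 is callee-saved → restored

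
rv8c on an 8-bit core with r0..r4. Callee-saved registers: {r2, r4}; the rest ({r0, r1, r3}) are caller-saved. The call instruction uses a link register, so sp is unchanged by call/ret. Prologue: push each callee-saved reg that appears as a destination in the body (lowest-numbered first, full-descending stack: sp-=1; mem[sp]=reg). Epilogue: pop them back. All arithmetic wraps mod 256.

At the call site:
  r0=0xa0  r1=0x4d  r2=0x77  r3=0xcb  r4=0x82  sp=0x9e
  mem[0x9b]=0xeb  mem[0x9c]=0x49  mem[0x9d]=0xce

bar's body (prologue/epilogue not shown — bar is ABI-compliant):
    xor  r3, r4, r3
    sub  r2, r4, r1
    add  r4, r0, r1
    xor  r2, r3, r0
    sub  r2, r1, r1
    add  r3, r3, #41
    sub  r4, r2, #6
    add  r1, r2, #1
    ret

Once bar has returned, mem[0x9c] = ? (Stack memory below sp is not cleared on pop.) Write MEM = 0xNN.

MEM = 0x82

prologue: push r2 → mem[0x9d]=0x77, sp=0x9d
prologue: push r4 → mem[0x9c]=0x82, sp=0x9c
body[0] xor  r3, r4, r3 → r3=0x49
body[1] sub  r2, r4, r1 → r2=0x35
body[2] add  r4, r0, r1 → r4=0xed
body[3] xor  r2, r3, r0 → r2=0xe9
body[4] sub  r2, r1, r1 → r2=0x00
body[5] add  r3, r3, #41 → r3=0x72
body[6] sub  r4, r2, #6 → r4=0xfa
body[7] add  r1, r2, #1 → r1=0x01
epilogue: pop r4=0x82, sp=0x9d
epilogue: pop r2=0x77, sp=0x9e
prologue pushed ['r2', 'r4'] at ['0x9d', '0x9c']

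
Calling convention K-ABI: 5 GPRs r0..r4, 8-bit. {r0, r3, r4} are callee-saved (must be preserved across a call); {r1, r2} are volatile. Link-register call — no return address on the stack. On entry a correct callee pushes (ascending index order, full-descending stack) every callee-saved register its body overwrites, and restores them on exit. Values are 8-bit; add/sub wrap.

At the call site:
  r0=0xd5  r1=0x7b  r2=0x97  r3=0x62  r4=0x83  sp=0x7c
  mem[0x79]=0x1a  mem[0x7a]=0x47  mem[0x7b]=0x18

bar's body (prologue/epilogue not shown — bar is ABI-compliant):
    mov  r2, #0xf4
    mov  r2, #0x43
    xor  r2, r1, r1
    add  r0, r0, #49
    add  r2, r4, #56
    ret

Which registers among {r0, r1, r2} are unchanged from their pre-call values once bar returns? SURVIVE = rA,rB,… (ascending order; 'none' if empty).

SURVIVE = r0,r1

prologue: push r0 → mem[0x7b]=0xd5, sp=0x7b
body[0] mov  r2, #0xf4 → r2=0xf4
body[1] mov  r2, #0x43 → r2=0x43
body[2] xor  r2, r1, r1 → r2=0x00
body[3] add  r0, r0, #49 → r0=0x06
body[4] add  r2, r4, #56 → r2=0xbb
epilogue: pop r0=0xd5, sp=0x7c
r0: callee-saved, written=True
r1: caller-saved, written=False
r2: caller-saved, written=True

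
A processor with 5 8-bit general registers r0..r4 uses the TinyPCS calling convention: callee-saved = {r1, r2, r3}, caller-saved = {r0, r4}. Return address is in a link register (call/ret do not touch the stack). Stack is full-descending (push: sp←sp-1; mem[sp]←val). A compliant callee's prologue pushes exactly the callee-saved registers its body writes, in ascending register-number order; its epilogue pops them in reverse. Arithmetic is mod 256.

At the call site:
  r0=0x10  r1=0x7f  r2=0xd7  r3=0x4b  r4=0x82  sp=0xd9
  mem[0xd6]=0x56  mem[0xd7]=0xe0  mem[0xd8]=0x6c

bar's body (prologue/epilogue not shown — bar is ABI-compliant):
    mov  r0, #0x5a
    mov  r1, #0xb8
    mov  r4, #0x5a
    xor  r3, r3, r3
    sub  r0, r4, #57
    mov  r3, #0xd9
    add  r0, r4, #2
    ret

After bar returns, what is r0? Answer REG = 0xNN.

REG = 0x5c

prologue: push r1 → mem[0xd8]=0x7f, sp=0xd8
prologue: push r3 → mem[0xd7]=0x4b, sp=0xd7
body[0] mov  r0, #0x5a → r0=0x5a
body[1] mov  r1, #0xb8 → r1=0xb8
body[2] mov  r4, #0x5a → r4=0x5a
body[3] xor  r3, r3, r3 → r3=0x00
body[4] sub  r0, r4, #57 → r0=0x21
body[5] mov  r3, #0xd9 → r3=0xd9
body[6] add  r0, r4, #2 → r0=0x5c
epilogue: pop r3=0x4b, sp=0xd8
epilogue: pop r1=0x7f, sp=0xd9
r0 is caller-saved → body value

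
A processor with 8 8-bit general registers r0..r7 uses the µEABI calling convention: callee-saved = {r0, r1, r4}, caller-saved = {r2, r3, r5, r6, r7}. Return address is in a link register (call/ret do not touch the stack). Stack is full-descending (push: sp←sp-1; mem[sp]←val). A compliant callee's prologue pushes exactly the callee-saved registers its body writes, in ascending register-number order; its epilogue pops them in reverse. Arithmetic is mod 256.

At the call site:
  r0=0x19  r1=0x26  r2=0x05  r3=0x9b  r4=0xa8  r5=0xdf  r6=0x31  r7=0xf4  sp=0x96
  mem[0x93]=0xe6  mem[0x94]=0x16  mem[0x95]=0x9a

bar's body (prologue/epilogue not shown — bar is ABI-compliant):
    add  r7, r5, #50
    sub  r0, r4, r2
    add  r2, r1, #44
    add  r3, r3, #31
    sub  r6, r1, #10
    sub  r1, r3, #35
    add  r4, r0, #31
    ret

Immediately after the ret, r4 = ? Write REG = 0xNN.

REG = 0xa8

prologue: push r0 -> mem[0x95]=0x19, sp=0x95
prologue: push r1 -> mem[0x94]=0x26, sp=0x94
prologue: push r4 -> mem[0x93]=0xa8, sp=0x93
body[0] add  r7, r5, #50 -> r7=0x11
body[1] sub  r0, r4, r2 -> r0=0xa3
body[2] add  r2, r1, #44 -> r2=0x52
body[3] add  r3, r3, #31 -> r3=0xba
body[4] sub  r6, r1, #10 -> r6=0x1c
body[5] sub  r1, r3, #35 -> r1=0x97
body[6] add  r4, r0, #31 -> r4=0xc2
epilogue: pop r4=0xa8, sp=0x94
epilogue: pop r1=0x26, sp=0x95
epilogue: pop r0=0x19, sp=0x96
r4 is callee-saved -> restored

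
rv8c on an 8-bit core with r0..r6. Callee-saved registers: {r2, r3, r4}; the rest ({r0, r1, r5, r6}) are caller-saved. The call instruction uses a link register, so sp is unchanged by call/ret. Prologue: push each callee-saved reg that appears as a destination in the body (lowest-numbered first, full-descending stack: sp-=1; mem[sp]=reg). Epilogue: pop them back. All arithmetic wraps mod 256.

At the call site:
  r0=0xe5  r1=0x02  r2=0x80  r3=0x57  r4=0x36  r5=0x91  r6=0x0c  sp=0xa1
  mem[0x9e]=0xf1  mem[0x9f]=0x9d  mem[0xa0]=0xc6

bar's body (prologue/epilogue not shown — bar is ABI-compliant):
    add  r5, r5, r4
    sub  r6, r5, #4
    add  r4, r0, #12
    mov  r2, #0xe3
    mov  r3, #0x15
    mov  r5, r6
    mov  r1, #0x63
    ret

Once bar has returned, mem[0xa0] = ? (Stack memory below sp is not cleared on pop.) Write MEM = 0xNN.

prologue: push r2 → mem[0xa0]=0x80, sp=0xa0
prologue: push r3 → mem[0x9f]=0x57, sp=0x9f
prologue: push r4 → mem[0x9e]=0x36, sp=0x9e
body[0] add  r5, r5, r4 → r5=0xc7
body[1] sub  r6, r5, #4 → r6=0xc3
body[2] add  r4, r0, #12 → r4=0xf1
body[3] mov  r2, #0xe3 → r2=0xe3
body[4] mov  r3, #0x15 → r3=0x15
body[5] mov  r5, r6 → r5=0xc3
body[6] mov  r1, #0x63 → r1=0x63
epilogue: pop r4=0x36, sp=0x9f
epilogue: pop r3=0x57, sp=0xa0
epilogue: pop r2=0x80, sp=0xa1
prologue pushed ['r2', 'r3', 'r4'] at ['0xa0', '0x9f', '0x9e']

MEM = 0x80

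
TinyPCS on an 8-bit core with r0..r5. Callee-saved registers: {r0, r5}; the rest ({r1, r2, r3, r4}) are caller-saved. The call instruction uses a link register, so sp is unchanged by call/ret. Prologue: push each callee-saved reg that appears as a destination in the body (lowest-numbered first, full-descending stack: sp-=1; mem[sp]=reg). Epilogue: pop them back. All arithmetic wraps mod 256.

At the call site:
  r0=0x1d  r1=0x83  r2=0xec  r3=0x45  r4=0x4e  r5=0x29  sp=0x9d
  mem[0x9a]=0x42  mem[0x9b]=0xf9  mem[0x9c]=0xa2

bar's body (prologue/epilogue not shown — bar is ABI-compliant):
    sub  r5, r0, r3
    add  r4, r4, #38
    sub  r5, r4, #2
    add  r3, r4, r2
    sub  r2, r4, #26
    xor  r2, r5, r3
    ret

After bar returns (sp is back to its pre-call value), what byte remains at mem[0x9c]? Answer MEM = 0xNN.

prologue: push r5 -> mem[0x9c]=0x29, sp=0x9c
body[0] sub  r5, r0, r3 -> r5=0xd8
body[1] add  r4, r4, #38 -> r4=0x74
body[2] sub  r5, r4, #2 -> r5=0x72
body[3] add  r3, r4, r2 -> r3=0x60
body[4] sub  r2, r4, #26 -> r2=0x5a
body[5] xor  r2, r5, r3 -> r2=0x12
epilogue: pop r5=0x29, sp=0x9d
prologue pushed ['r5'] at ['0x9c']

MEM = 0x29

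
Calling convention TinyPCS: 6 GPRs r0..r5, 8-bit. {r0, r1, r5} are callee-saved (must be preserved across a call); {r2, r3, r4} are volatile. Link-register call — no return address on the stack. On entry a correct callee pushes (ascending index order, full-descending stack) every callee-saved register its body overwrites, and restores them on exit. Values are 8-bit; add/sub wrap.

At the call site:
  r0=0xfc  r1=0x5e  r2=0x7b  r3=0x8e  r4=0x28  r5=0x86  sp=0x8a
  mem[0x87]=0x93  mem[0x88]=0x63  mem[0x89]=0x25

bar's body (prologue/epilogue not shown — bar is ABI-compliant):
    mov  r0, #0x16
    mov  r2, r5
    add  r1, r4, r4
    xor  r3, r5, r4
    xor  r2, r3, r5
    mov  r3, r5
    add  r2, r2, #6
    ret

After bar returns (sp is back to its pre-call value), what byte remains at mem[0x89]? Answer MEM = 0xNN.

MEM = 0xfc

prologue: push r0 -> mem[0x89]=0xfc, sp=0x89
prologue: push r1 -> mem[0x88]=0x5e, sp=0x88
body[0] mov  r0, #0x16 -> r0=0x16
body[1] mov  r2, r5 -> r2=0x86
body[2] add  r1, r4, r4 -> r1=0x50
body[3] xor  r3, r5, r4 -> r3=0xae
body[4] xor  r2, r3, r5 -> r2=0x28
body[5] mov  r3, r5 -> r3=0x86
body[6] add  r2, r2, #6 -> r2=0x2e
epilogue: pop r1=0x5e, sp=0x89
epilogue: pop r0=0xfc, sp=0x8a
prologue pushed ['r0', 'r1'] at ['0x89', '0x88']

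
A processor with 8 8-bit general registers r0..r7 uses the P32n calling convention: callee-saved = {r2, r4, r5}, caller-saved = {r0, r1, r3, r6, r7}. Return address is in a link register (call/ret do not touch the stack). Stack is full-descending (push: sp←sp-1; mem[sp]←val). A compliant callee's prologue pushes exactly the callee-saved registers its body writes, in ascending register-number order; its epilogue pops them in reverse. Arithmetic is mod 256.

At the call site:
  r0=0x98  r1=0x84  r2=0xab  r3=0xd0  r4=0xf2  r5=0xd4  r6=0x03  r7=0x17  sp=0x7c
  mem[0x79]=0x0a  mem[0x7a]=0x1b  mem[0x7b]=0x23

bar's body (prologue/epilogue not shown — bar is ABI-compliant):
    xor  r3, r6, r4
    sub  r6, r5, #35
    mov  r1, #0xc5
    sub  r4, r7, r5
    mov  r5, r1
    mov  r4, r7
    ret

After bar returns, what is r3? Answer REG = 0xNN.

prologue: push r4 -> mem[0x7b]=0xf2, sp=0x7b
prologue: push r5 -> mem[0x7a]=0xd4, sp=0x7a
body[0] xor  r3, r6, r4 -> r3=0xf1
body[1] sub  r6, r5, #35 -> r6=0xb1
body[2] mov  r1, #0xc5 -> r1=0xc5
body[3] sub  r4, r7, r5 -> r4=0x43
body[4] mov  r5, r1 -> r5=0xc5
body[5] mov  r4, r7 -> r4=0x17
epilogue: pop r5=0xd4, sp=0x7b
epilogue: pop r4=0xf2, sp=0x7c
r3 is caller-saved -> body value

REG = 0xf1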